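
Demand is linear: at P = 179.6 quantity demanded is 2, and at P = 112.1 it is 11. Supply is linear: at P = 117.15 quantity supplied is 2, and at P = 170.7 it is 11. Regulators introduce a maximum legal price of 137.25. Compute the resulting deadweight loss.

Demand slope = (112.1 − 179.6)/(11 − 2) = −7.5, so P = 194.6 − 7.5Q.
Supply slope = (170.7 − 117.15)/(11 − 2) = 5.95, so P = 105.25 + 5.95Q.
Competitive equilibrium: 194.6 − 7.5Q = 105.25 + 5.95Q → Q* = 6.6431, P* = 144.7766.
At the ceiling P = 137.25, quantity supplied = (137.25 − 105.25)/5.95 = 5.3782.
Willingness to pay at Q' = 5.3782: 194.6 − 7.5·5.3782 = 154.2635.
ΔQ = 6.6431 − 5.3782 = 1.2649; wedge = 154.2635 − 137.25 = 17.0135.
The triangle = ½ × 1.2649 × 17.0135 = 10.76.

10.76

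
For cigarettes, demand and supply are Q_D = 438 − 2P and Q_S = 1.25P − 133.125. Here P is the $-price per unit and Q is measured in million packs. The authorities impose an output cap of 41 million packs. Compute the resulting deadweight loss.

$1347.94 million

In inverse form: demand P = 219 − 0.5Q, supply P = 106.5 + 0.8Q.
Competitive equilibrium: 219 − 0.5Q = 106.5 + 0.8Q → Q* = 86.5385, P* = 175.7308.
At Q = 41: demand price = 219 − 0.5·41 = 198.5; supply price = 106.5 + 0.8·41 = 139.3.
ΔQ = 86.5385 − 41 = 45.5385; wedge = 198.5 − 139.3 = 59.2.
Deadweight loss = ½ × 45.5385 × 59.2 = $1347.94 million.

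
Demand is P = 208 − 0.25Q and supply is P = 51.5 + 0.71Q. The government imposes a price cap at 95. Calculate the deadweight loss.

Competitive equilibrium: 208 − 0.25Q = 51.5 + 0.71Q → Q* = 163.020833, P* = 167.244792.
At the ceiling P = 95, quantity supplied = (95 − 51.5)/0.71 = 61.267606.
Willingness to pay at Q' = 61.267606: 208 − 0.25·61.267606 = 192.683099.
ΔQ = 163.020833 − 61.267606 = 101.753227; wedge = 192.683099 − 95 = 97.683099.
DWL = ½ × 101.753227 × 97.683099 = 4969.79.

4969.79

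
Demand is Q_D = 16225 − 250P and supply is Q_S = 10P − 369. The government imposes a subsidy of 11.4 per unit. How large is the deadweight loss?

624.81

In inverse form: demand P = 64.9 − 0.004Q, supply P = 36.9 + 0.1Q.
Competitive equilibrium: 64.9 − 0.004Q = 36.9 + 0.1Q → Q* = 269.2308, P* = 63.8231.
The subsidy lowers effective supply by 11.4: P = 25.5 + 0.1Q.
New quantity: 64.9 − 0.004Q = 25.5 + 0.1Q → Q' = 378.8462.
Overproduction ΔQ = 378.8462 − 269.2308 = 109.6154; wedge = subsidy = 11.4.
DWL = ½ × 109.6154 × 11.4 = 624.81.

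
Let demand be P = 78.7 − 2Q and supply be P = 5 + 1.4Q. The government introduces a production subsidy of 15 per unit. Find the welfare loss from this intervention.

33.09

Competitive equilibrium: 78.7 − 2Q = 5 + 1.4Q → Q* = 21.6765, P* = 35.3471.
The subsidy lowers effective supply by 15: P = 1.4Q − 10.
New quantity: 78.7 − 2Q = 1.4Q − 10 → Q' = 26.0882.
Overproduction ΔQ = 26.0882 − 21.6765 = 4.4117; wedge = subsidy = 15.
DWL = ½ × 4.4117 × 15 = 33.09.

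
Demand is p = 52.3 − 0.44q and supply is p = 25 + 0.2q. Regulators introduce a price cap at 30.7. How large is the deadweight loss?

Competitive equilibrium: 52.3 − 0.44q = 25 + 0.2q → q* = 42.6563, p* = 33.5313.
At the ceiling p = 30.7, quantity supplied = (30.7 − 25)/0.2 = 28.5.
Willingness to pay at q' = 28.5: 52.3 − 0.44·28.5 = 39.76.
Δq = 42.6563 − 28.5 = 14.1563; wedge = 39.76 − 30.7 = 9.06.
Welfare loss = ½ × 14.1563 × 9.06 = 64.13.

64.13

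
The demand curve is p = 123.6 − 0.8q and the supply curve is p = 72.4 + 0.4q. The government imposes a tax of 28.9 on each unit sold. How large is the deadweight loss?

348

Competitive equilibrium: 123.6 − 0.8q = 72.4 + 0.4q → q* = 42.66667, p* = 89.46667.
With the tax, the buyer price exceeds the seller price by 28.9: (123.6 − 0.8q) − (72.4 + 0.4q) = 28.9 → q' = 18.58333.
Δq = 42.66667 − 18.58333 = 24.08334; the wedge equals the tax, 28.9.
DWL = ½ × 24.08334 × 28.9 = 348.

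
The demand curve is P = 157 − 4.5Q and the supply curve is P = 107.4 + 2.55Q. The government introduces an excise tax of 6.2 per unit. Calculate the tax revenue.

38.17

Competitive equilibrium: 157 − 4.5Q = 107.4 + 2.55Q → Q* = 7.0355, P* = 125.3404.
With the tax, the buyer price exceeds the seller price by 6.2: (157 − 4.5Q) − (107.4 + 2.55Q) = 6.2 → Q' = 6.156.
Tax revenue = 6.2 × 6.156 = 38.17.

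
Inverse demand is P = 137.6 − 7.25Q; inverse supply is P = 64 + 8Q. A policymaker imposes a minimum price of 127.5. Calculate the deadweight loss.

89.87

Competitive equilibrium: 137.6 − 7.25Q = 64 + 8Q → Q* = 4.8262, P* = 102.6098.
At the floor P = 127.5, quantity demanded = (137.6 − 127.5)/7.25 = 1.3931.
Sellers' marginal cost at Q' = 1.3931: 64 + 8·1.3931 = 75.1448.
ΔQ = 4.8262 − 1.3931 = 3.4331; wedge = 127.5 − 75.1448 = 52.3552.
Deadweight loss = ½ × 3.4331 × 52.3552 = 89.87.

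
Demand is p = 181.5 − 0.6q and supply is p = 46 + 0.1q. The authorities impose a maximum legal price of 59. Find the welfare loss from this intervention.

Competitive equilibrium: 181.5 − 0.6q = 46 + 0.1q → q* = 193.5714, p* = 65.3571.
At the ceiling p = 59, quantity supplied = (59 − 46)/0.1 = 130.
Willingness to pay at q' = 130: 181.5 − 0.6·130 = 103.5.
Δq = 193.5714 − 130 = 63.5714; wedge = 103.5 − 59 = 44.5.
Deadweight loss = ½ × 63.5714 × 44.5 = 1414.46.

1414.46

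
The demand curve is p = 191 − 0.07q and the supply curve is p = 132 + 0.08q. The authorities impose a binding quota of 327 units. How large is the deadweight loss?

Competitive equilibrium: 191 − 0.07q = 132 + 0.08q → q* = 393.3333, p* = 163.4667.
At q = 327: demand price = 191 − 0.07·327 = 168.11; supply price = 132 + 0.08·327 = 158.16.
Δq = 393.3333 − 327 = 66.3333; wedge = 168.11 − 158.16 = 9.95.
DWL = ½ × 66.3333 × 9.95 = 330.01.

330.01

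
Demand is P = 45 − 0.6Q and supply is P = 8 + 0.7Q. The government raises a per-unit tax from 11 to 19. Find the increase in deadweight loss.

92.31

Competitive equilibrium: 45 − 0.6Q = 8 + 0.7Q → Q* = 28.4615, P* = 27.9231.
For a per-unit tax t: ΔQ = t/1.3, so DWL = ½·t·(t/1.3) = t²/2.6.
At t = 11: DWL = 46.538. At t = 19: DWL = 138.846.
Increase = 138.846 − 46.538 = 92.31.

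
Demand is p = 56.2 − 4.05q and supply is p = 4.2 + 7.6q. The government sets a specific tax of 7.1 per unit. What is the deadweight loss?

2.16

Competitive equilibrium: 56.2 − 4.05q = 4.2 + 7.6q → q* = 4.4635, p* = 38.1227.
With the tax, the buyer price exceeds the seller price by 7.1: (56.2 − 4.05q) − (4.2 + 7.6q) = 7.1 → q' = 3.8541.
Δq = 4.4635 − 3.8541 = 0.6094; the wedge equals the tax, 7.1.
DWL = ½ × 0.6094 × 7.1 = 2.16.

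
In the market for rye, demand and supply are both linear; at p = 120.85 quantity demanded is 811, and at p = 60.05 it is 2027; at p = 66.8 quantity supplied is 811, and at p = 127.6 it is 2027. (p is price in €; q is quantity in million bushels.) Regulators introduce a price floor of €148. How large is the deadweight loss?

Demand slope = (60.05 − 120.85)/(2027 − 811) = −0.05, so p = 161.4 − 0.05q.
Supply slope = (127.6 − 66.8)/(2027 − 811) = 0.05, so p = 26.25 + 0.05q.
Competitive equilibrium: 161.4 − 0.05q = 26.25 + 0.05q → q* = 1351.5, p* = 93.825.
At the floor p = 148, quantity demanded = (161.4 − 148)/0.05 = 268.
Sellers' marginal cost at q' = 268: 26.25 + 0.05·268 = 39.65.
Δq = 1351.5 − 268 = 1083.5; wedge = 148 − 39.65 = 108.35.
Deadweight loss = ½ × 1083.5 × 108.35 = €58698.61 million.

€58698.61 million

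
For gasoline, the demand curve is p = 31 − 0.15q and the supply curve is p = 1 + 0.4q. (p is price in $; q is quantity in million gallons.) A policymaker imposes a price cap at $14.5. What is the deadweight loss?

$118.92 million

Competitive equilibrium: 31 − 0.15q = 1 + 0.4q → q* = 54.5455, p* = 22.8182.
At the ceiling p = 14.5, quantity supplied = (14.5 − 1)/0.4 = 33.75.
Willingness to pay at q' = 33.75: 31 − 0.15·33.75 = 25.9375.
Δq = 54.5455 − 33.75 = 20.7955; wedge = 25.9375 − 14.5 = 11.4375.
Deadweight loss = ½ × 20.7955 × 11.4375 = $118.92 million.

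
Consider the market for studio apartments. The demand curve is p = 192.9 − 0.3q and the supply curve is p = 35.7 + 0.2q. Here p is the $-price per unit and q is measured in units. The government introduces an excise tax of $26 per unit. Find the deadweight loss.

Competitive equilibrium: 192.9 − 0.3q = 35.7 + 0.2q → q* = 314.4, p* = 98.58.
With the tax, the buyer price exceeds the seller price by 26: (192.9 − 0.3q) − (35.7 + 0.2q) = 26 → q' = 262.4.
Δq = 314.4 − 262.4 = 52; the wedge equals the tax, 26.
The triangle = ½ × 52 × 26 = $676.

$676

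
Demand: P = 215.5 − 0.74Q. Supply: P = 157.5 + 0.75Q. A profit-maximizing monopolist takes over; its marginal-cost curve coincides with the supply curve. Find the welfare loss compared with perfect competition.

124.31

Competitive equilibrium: 215.5 − 0.74Q = 157.5 + 0.75Q → Q* = 38.9262, P* = 186.6946.
Marginal revenue: MR = 215.5 − 1.48Q. Set MR = MC: 215.5 − 1.48Q = 157.5 + 0.75Q → Q_m = 26.009.
Price P_m = 215.5 − 0.74·26.009 = 196.2533; MC(Q_m) = 157.5 + 0.75·26.009 = 177.0068.
Competitive Q* = 38.9262, so ΔQ = 12.9172; wedge = 196.2533 − 177.0068 = 19.2465.
The triangle = ½ × 12.9172 × 19.2465 = 124.31.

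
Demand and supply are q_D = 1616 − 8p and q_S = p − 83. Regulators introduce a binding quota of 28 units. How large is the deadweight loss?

In inverse form: demand p = 202 − 0.125q, supply p = 83 + q.
Competitive equilibrium: 202 − 0.125q = 83 + q → q* = 105.7778, p* = 188.7778.
At q = 28: demand price = 202 − 0.125·28 = 198.5; supply price = 83 + 1·28 = 111.
Δq = 105.7778 − 28 = 77.7778; wedge = 198.5 − 111 = 87.5.
DWL = ½ × 77.7778 × 87.5 = 3402.78.

3402.78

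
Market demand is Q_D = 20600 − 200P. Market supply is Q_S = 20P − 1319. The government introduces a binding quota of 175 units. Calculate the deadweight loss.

In inverse form: demand P = 103 − 0.005Q, supply P = 65.95 + 0.05Q.
Competitive equilibrium: 103 − 0.005Q = 65.95 + 0.05Q → Q* = 673.6364, P* = 99.6318.
At Q = 175: demand price = 103 − 0.005·175 = 102.125; supply price = 65.95 + 0.05·175 = 74.7.
ΔQ = 673.6364 − 175 = 498.6364; wedge = 102.125 − 74.7 = 27.425.
Deadweight loss = ½ × 498.6364 × 27.425 = 6837.55.

6837.55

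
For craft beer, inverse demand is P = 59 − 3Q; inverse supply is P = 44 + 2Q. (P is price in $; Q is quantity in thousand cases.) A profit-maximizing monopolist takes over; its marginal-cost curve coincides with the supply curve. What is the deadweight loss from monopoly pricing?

Competitive equilibrium: 59 − 3Q = 44 + 2Q → Q* = 3, P* = 50.
Marginal revenue: MR = 59 − 6Q. Set MR = MC: 59 − 6Q = 44 + 2Q → Q_m = 1.875.
Price P_m = 59 − 3·1.875 = 53.375; MC(Q_m) = 44 + 2·1.875 = 47.75.
Competitive Q* = 3, so ΔQ = 1.125; wedge = 53.375 − 47.75 = 5.625.
Deadweight loss = ½ × 1.125 × 5.625 = $3.16 thousand.

$3.16 thousand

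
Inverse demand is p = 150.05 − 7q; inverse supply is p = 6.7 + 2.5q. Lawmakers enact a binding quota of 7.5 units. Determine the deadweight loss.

Competitive equilibrium: 150.05 − 7q = 6.7 + 2.5q → q* = 15.0895, p* = 44.4237.
At q = 7.5: demand price = 150.05 − 7·7.5 = 97.55; supply price = 6.7 + 2.5·7.5 = 25.45.
Δq = 15.0895 − 7.5 = 7.5895; wedge = 97.55 − 25.45 = 72.1.
The triangle = ½ × 7.5895 × 72.1 = 273.60.

273.60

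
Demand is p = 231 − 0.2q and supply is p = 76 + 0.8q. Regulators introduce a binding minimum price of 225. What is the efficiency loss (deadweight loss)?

Competitive equilibrium: 231 − 0.2q = 76 + 0.8q → q* = 155, p* = 200.
At the floor p = 225, quantity demanded = (231 − 225)/0.2 = 30.
Sellers' marginal cost at q' = 30: 76 + 0.8·30 = 100.
Δq = 155 − 30 = 125; wedge = 225 − 100 = 125.
Welfare loss = ½ × 125 × 125 = 7812.50.

7812.50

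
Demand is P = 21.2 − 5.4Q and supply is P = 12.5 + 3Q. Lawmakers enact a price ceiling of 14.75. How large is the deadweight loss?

0.34

Competitive equilibrium: 21.2 − 5.4Q = 12.5 + 3Q → Q* = 1.0357, P* = 15.6071.
At the ceiling P = 14.75, quantity supplied = (14.75 − 12.5)/3 = 0.75.
Willingness to pay at Q' = 0.75: 21.2 − 5.4·0.75 = 17.15.
ΔQ = 1.0357 − 0.75 = 0.2857; wedge = 17.15 − 14.75 = 2.4.
Deadweight loss = ½ × 0.2857 × 2.4 = 0.34.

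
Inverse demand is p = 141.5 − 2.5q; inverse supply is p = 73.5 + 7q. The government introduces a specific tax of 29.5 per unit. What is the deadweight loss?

45.80

Competitive equilibrium: 141.5 − 2.5q = 73.5 + 7q → q* = 7.1579, p* = 123.6053.
With the tax, the buyer price exceeds the seller price by 29.5: (141.5 − 2.5q) − (73.5 + 7q) = 29.5 → q' = 4.0526.
Δq = 7.1579 − 4.0526 = 3.1053; the wedge equals the tax, 29.5.
Deadweight loss = ½ × 3.1053 × 29.5 = 45.80.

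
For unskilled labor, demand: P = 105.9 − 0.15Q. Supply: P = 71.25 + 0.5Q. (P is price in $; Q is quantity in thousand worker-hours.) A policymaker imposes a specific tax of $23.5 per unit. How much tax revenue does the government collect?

Competitive equilibrium: 105.9 − 0.15Q = 71.25 + 0.5Q → Q* = 53.30769, P* = 97.90385.
With the tax, the buyer price exceeds the seller price by 23.5: (105.9 − 0.15Q) − (71.25 + 0.5Q) = 23.5 → Q' = 17.15385.
Tax revenue = 23.5 × 17.15385 = $403.12 thousand.

$403.12 thousand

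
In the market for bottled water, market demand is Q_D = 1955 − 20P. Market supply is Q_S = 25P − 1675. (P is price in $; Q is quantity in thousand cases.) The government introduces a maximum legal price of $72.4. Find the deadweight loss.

In inverse form: demand P = 97.75 − 0.05Q, supply P = 67 + 0.04Q.
Competitive equilibrium: 97.75 − 0.05Q = 67 + 0.04Q → Q* = 341.6667, P* = 80.6667.
At the ceiling P = 72.4, quantity supplied = (72.4 − 67)/0.04 = 135.
Willingness to pay at Q' = 135: 97.75 − 0.05·135 = 91.
ΔQ = 341.6667 − 135 = 206.6667; wedge = 91 − 72.4 = 18.6.
The triangle = ½ × 206.6667 × 18.6 = $1922 thousand.

$1922 thousand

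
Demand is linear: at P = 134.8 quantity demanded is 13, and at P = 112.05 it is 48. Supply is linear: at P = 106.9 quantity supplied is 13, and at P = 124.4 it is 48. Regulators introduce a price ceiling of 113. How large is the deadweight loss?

83.64

Demand slope = (112.05 − 134.8)/(48 − 13) = −0.65, so P = 143.25 − 0.65Q.
Supply slope = (124.4 − 106.9)/(48 − 13) = 0.5, so P = 100.4 + 0.5Q.
Competitive equilibrium: 143.25 − 0.65Q = 100.4 + 0.5Q → Q* = 37.2609, P* = 119.0304.
At the ceiling P = 113, quantity supplied = (113 − 100.4)/0.5 = 25.2.
Willingness to pay at Q' = 25.2: 143.25 − 0.65·25.2 = 126.87.
ΔQ = 37.2609 − 25.2 = 12.0609; wedge = 126.87 − 113 = 13.87.
Deadweight loss = ½ × 12.0609 × 13.87 = 83.64.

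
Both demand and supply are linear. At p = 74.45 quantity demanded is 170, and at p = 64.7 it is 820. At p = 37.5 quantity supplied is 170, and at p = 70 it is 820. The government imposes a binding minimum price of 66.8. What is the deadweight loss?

111.08

Demand slope = (64.7 − 74.45)/(820 − 170) = −0.015, so p = 77 − 0.015q.
Supply slope = (70 − 37.5)/(820 − 170) = 0.05, so p = 29 + 0.05q.
Competitive equilibrium: 77 − 0.015q = 29 + 0.05q → q* = 738.4615, p* = 65.9231.
At the floor p = 66.8, quantity demanded = (77 − 66.8)/0.015 = 680.
Sellers' marginal cost at q' = 680: 29 + 0.05·680 = 63.
Δq = 738.4615 − 680 = 58.4615; wedge = 66.8 − 63 = 3.8.
The triangle = ½ × 58.4615 × 3.8 = 111.08.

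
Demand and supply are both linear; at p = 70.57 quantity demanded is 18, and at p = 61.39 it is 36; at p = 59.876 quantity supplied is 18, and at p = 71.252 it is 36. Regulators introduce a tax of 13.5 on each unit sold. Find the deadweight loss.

79.79

Demand slope = (61.39 − 70.57)/(36 − 18) = −0.51, so p = 79.75 − 0.51q.
Supply slope = (71.252 − 59.876)/(36 − 18) = 0.632, so p = 48.5 + 0.632q.
Competitive equilibrium: 79.75 − 0.51q = 48.5 + 0.632q → q* = 27.3643, p* = 65.7942.
With the tax, the buyer price exceeds the seller price by 13.5: (79.75 − 0.51q) − (48.5 + 0.632q) = 13.5 → q' = 15.5429.
Δq = 27.3643 − 15.5429 = 11.8214; the wedge equals the tax, 13.5.
Deadweight loss = ½ × 11.8214 × 13.5 = 79.79.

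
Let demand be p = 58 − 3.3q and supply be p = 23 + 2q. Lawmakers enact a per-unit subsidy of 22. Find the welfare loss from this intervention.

Competitive equilibrium: 58 − 3.3q = 23 + 2q → q* = 6.6038, p* = 36.2075.
The subsidy lowers effective supply by 22: p = 1 + 2q.
New quantity: 58 − 3.3q = 1 + 2q → q' = 10.7547.
Overproduction Δq = 10.7547 − 6.6038 = 4.1509; wedge = subsidy = 22.
Deadweight loss = ½ × 4.1509 × 22 = 45.66.

45.66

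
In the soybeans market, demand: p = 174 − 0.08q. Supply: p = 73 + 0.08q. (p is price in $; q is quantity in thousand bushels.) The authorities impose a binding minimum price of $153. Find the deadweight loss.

$10878.125 thousand

Competitive equilibrium: 174 − 0.08q = 73 + 0.08q → q* = 631.25, p* = 123.5.
At the floor p = 153, quantity demanded = (174 − 153)/0.08 = 262.5.
Sellers' marginal cost at q' = 262.5: 73 + 0.08·262.5 = 94.
Δq = 631.25 − 262.5 = 368.75; wedge = 153 − 94 = 59.
Deadweight loss = ½ × 368.75 × 59 = $10878.125 thousand.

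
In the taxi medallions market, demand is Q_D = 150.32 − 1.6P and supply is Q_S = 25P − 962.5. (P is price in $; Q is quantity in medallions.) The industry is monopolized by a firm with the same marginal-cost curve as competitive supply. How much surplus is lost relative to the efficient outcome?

In inverse form: demand P = 93.95 − 0.625Q, supply P = 38.5 + 0.04Q.
Competitive equilibrium: 93.95 − 0.625Q = 38.5 + 0.04Q → Q* = 83.3835, P* = 41.8353.
Marginal revenue: MR = 93.95 − 1.25Q. Set MR = MC: 93.95 − 1.25Q = 38.5 + 0.04Q → Q_m = 42.9845.
Price P_m = 93.95 − 0.625·42.9845 = 67.0847; MC(Q_m) = 38.5 + 0.04·42.9845 = 40.2194.
Competitive Q* = 83.3835, so ΔQ = 40.399; wedge = 67.0847 − 40.2194 = 26.8653.
The triangle = ½ × 40.399 × 26.8653 = $542.67.

$542.67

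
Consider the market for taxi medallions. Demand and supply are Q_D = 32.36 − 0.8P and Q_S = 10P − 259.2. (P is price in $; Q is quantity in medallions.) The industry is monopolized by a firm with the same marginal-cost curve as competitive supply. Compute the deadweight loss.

In inverse form: demand P = 40.45 − 1.25Q, supply P = 25.92 + 0.1Q.
Competitive equilibrium: 40.45 − 1.25Q = 25.92 + 0.1Q → Q* = 10.763, P* = 26.9963.
Marginal revenue: MR = 40.45 − 2.5Q. Set MR = MC: 40.45 − 2.5Q = 25.92 + 0.1Q → Q_m = 5.5885.
Price P_m = 40.45 − 1.25·5.5885 = 33.4644; MC(Q_m) = 25.92 + 0.1·5.5885 = 26.4789.
Competitive Q* = 10.763, so ΔQ = 5.1745; wedge = 33.4644 − 26.4789 = 6.9855.
Welfare loss = ½ × 5.1745 × 6.9855 = $18.07.

$18.07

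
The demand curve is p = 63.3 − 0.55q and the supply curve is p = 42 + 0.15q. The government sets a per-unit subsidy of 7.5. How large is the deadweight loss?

Competitive equilibrium: 63.3 − 0.55q = 42 + 0.15q → q* = 30.4286, p* = 46.5643.
The subsidy lowers effective supply by 7.5: p = 34.5 + 0.15q.
New quantity: 63.3 − 0.55q = 34.5 + 0.15q → q' = 41.1429.
Overproduction Δq = 41.1429 − 30.4286 = 10.7143; wedge = subsidy = 7.5.
Welfare loss = ½ × 10.7143 × 7.5 = 40.18.

40.18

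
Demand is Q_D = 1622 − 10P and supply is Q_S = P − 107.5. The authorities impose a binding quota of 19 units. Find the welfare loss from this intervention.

519.29

In inverse form: demand P = 162.2 − 0.1Q, supply P = 107.5 + Q.
Competitive equilibrium: 162.2 − 0.1Q = 107.5 + Q → Q* = 49.7273, P* = 157.2273.
At Q = 19: demand price = 162.2 − 0.1·19 = 160.3; supply price = 107.5 + 1·19 = 126.5.
ΔQ = 49.7273 − 19 = 30.7273; wedge = 160.3 − 126.5 = 33.8.
Welfare loss = ½ × 30.7273 × 33.8 = 519.29.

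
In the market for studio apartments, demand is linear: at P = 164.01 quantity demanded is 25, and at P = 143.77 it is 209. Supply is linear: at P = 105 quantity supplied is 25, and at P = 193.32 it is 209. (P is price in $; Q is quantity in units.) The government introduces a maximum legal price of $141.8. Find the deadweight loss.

Demand slope = (143.77 − 164.01)/(209 − 25) = −0.11, so P = 166.76 − 0.11Q.
Supply slope = (193.32 − 105)/(209 − 25) = 0.48, so P = 93 + 0.48Q.
Competitive equilibrium: 166.76 − 0.11Q = 93 + 0.48Q → Q* = 125.0169, P* = 153.0081.
At the ceiling P = 141.8, quantity supplied = (141.8 − 93)/0.48 = 101.6667.
Willingness to pay at Q' = 101.6667: 166.76 − 0.11·101.6667 = 155.5767.
ΔQ = 125.0169 − 101.6667 = 23.3502; wedge = 155.5767 − 141.8 = 13.7767.
DWL = ½ × 23.3502 × 13.7767 = $160.84.

$160.84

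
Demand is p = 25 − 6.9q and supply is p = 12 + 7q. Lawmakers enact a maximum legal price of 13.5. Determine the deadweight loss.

Competitive equilibrium: 25 − 6.9q = 12 + 7q → q* = 0.9353, p* = 18.5468.
At the ceiling p = 13.5, quantity supplied = (13.5 − 12)/7 = 0.2143.
Willingness to pay at q' = 0.2143: 25 − 6.9·0.2143 = 23.5213.
Δq = 0.9353 − 0.2143 = 0.721; wedge = 23.5213 − 13.5 = 10.0213.
The triangle = ½ × 0.721 × 10.0213 = 3.61.

3.61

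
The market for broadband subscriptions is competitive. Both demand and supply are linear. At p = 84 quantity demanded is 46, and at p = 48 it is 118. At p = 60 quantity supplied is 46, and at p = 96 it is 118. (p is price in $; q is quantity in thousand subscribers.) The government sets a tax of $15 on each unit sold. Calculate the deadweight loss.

$112.50 thousand

Demand slope = (48 − 84)/(118 − 46) = −0.5, so p = 107 − 0.5q.
Supply slope = (96 − 60)/(118 − 46) = 0.5, so p = 37 + 0.5q.
Competitive equilibrium: 107 − 0.5q = 37 + 0.5q → q* = 70, p* = 72.
With the tax, the buyer price exceeds the seller price by 15: (107 − 0.5q) − (37 + 0.5q) = 15 → q' = 55.
Δq = 70 − 55 = 15; the wedge equals the tax, 15.
Welfare loss = ½ × 15 × 15 = $112.50 thousand.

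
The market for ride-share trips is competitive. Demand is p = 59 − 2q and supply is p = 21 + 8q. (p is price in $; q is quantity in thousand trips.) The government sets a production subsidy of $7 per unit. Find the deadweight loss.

Competitive equilibrium: 59 − 2q = 21 + 8q → q* = 3.8, p* = 51.4.
The subsidy lowers effective supply by 7: p = 14 + 8q.
New quantity: 59 − 2q = 14 + 8q → q' = 4.5.
Overproduction Δq = 4.5 − 3.8 = 0.7; wedge = subsidy = 7.
Deadweight loss = ½ × 0.7 × 7 = $2.45 thousand.

$2.45 thousand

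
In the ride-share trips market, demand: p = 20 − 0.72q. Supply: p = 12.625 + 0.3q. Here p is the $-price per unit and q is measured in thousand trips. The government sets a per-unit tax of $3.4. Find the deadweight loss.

$5.67 thousand

Competitive equilibrium: 20 − 0.72q = 12.625 + 0.3q → q* = 7.2304, p* = 14.7941.
With the tax, the buyer price exceeds the seller price by 3.4: (20 − 0.72q) − (12.625 + 0.3q) = 3.4 → q' = 3.8971.
Δq = 7.2304 − 3.8971 = 3.3333; the wedge equals the tax, 3.4.
Deadweight loss = ½ × 3.3333 × 3.4 = $5.67 thousand.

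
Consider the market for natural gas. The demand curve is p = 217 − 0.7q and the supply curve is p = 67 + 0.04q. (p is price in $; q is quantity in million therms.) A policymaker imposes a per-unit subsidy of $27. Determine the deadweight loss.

Competitive equilibrium: 217 − 0.7q = 67 + 0.04q → q* = 202.7027, p* = 75.1081.
The subsidy lowers effective supply by 27: p = 40 + 0.04q.
New quantity: 217 − 0.7q = 40 + 0.04q → q' = 239.1892.
Overproduction Δq = 239.1892 − 202.7027 = 36.4865; wedge = subsidy = 27.
DWL = ½ × 36.4865 × 27 = $492.57 million.

$492.57 million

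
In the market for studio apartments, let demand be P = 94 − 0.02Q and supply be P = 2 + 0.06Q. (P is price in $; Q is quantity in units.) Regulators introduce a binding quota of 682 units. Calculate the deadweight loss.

$8760.96

Competitive equilibrium: 94 − 0.02Q = 2 + 0.06Q → Q* = 1150, P* = 71.
At Q = 682: demand price = 94 − 0.02·682 = 80.36; supply price = 2 + 0.06·682 = 42.92.
ΔQ = 1150 − 682 = 468; wedge = 80.36 − 42.92 = 37.44.
Welfare loss = ½ × 468 × 37.44 = $8760.96.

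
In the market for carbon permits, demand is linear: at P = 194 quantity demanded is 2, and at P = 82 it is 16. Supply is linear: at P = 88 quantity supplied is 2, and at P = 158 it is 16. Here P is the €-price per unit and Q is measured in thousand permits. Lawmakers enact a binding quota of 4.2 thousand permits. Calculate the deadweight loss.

€230.41 thousand

Demand slope = (82 − 194)/(16 − 2) = −8, so P = 210 − 8Q.
Supply slope = (158 − 88)/(16 − 2) = 5, so P = 78 + 5Q.
Competitive equilibrium: 210 − 8Q = 78 + 5Q → Q* = 10.1538, P* = 128.7692.
At Q = 4.2: demand price = 210 − 8·4.2 = 176.4; supply price = 78 + 5·4.2 = 99.
ΔQ = 10.1538 − 4.2 = 5.9538; wedge = 176.4 − 99 = 77.4.
Welfare loss = ½ × 5.9538 × 77.4 = €230.41 thousand.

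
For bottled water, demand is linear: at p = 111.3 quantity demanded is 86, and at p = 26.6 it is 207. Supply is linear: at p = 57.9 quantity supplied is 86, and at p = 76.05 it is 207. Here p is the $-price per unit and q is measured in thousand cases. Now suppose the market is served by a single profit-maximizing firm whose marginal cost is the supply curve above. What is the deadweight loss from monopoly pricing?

$1919.84 thousand

Demand slope = (26.6 − 111.3)/(207 − 86) = −0.7, so p = 171.5 − 0.7q.
Supply slope = (76.05 − 57.9)/(207 − 86) = 0.15, so p = 45 + 0.15q.
Competitive equilibrium: 171.5 − 0.7q = 45 + 0.15q → q* = 148.8235, p* = 67.3235.
Marginal revenue: MR = 171.5 − 1.4q. Set MR = MC: 171.5 − 1.4q = 45 + 0.15q → q_m = 81.6129.
Price p_m = 171.5 − 0.7·81.6129 = 114.371; MC(q_m) = 45 + 0.15·81.6129 = 57.2419.
Competitive q* = 148.8235, so Δq = 67.2106; wedge = 114.371 − 57.2419 = 57.1291.
DWL = ½ × 67.2106 × 57.1291 = $1919.84 thousand.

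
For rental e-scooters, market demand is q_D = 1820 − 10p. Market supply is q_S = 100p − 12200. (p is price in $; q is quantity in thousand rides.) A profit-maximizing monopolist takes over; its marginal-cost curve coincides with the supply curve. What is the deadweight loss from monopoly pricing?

In inverse form: demand p = 182 − 0.1q, supply p = 122 + 0.01q.
Competitive equilibrium: 182 − 0.1q = 122 + 0.01q → q* = 545.4545, p* = 127.4545.
Marginal revenue: MR = 182 − 0.2q. Set MR = MC: 182 − 0.2q = 122 + 0.01q → q_m = 285.7143.
Price p_m = 182 − 0.1·285.7143 = 153.4286; MC(q_m) = 122 + 0.01·285.7143 = 124.8571.
Competitive q* = 545.4545, so Δq = 259.7402; wedge = 153.4286 − 124.8571 = 28.5715.
The triangle = ½ × 259.7402 × 28.5715 = $3710.58 thousand.

$3710.58 thousand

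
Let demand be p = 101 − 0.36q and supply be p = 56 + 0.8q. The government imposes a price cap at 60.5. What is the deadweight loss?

638.07

Competitive equilibrium: 101 − 0.36q = 56 + 0.8q → q* = 38.7931, p* = 87.0345.
At the ceiling p = 60.5, quantity supplied = (60.5 − 56)/0.8 = 5.625.
Willingness to pay at q' = 5.625: 101 − 0.36·5.625 = 98.975.
Δq = 38.7931 − 5.625 = 33.1681; wedge = 98.975 − 60.5 = 38.475.
Deadweight loss = ½ × 33.1681 × 38.475 = 638.07.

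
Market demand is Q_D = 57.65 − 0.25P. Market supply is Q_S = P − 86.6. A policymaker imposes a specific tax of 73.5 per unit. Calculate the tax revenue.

1036.35

In inverse form: demand P = 230.6 − 4Q, supply P = 86.6 + Q.
Competitive equilibrium: 230.6 − 4Q = 86.6 + Q → Q* = 28.8, P* = 115.4.
With the tax, the buyer price exceeds the seller price by 73.5: (230.6 − 4Q) − (86.6 + Q) = 73.5 → Q' = 14.1.
Tax revenue = 73.5 × 14.1 = 1036.35.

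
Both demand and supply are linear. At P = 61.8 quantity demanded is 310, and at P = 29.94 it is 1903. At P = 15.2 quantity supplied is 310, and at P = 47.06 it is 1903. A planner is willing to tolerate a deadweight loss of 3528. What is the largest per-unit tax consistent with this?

16.8

Demand slope = (29.94 − 61.8)/(1903 − 310) = −0.02, so P = 68 − 0.02Q.
Supply slope = (47.06 − 15.2)/(1903 − 310) = 0.02, so P = 9 + 0.02Q.
Competitive equilibrium: 68 − 0.02Q = 9 + 0.02Q → Q* = 1475, P* = 38.5.
A tax t gives ΔQ = t/0.04 and wedge t, so DWL = t²/0.08.
t²/0.08 = 3528 → t² = 282.24 → t = 16.8.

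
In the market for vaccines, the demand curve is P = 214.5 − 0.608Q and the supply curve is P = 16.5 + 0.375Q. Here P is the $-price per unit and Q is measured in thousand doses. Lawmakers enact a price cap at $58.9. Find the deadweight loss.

$3837.17 thousand

Competitive equilibrium: 214.5 − 0.608Q = 16.5 + 0.375Q → Q* = 201.42421, P* = 92.03408.
At the ceiling P = 58.9, quantity supplied = (58.9 − 16.5)/0.375 = 113.06667.
Willingness to pay at Q' = 113.06667: 214.5 − 0.608·113.06667 = 145.75546.
ΔQ = 201.42421 − 113.06667 = 88.35754; wedge = 145.75546 − 58.9 = 86.85546.
Deadweight loss = ½ × 88.35754 × 86.85546 = $3837.17 thousand.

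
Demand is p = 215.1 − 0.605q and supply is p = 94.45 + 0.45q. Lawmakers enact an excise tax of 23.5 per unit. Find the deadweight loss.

Competitive equilibrium: 215.1 − 0.605q = 94.45 + 0.45q → q* = 114.3602, p* = 145.9121.
With the tax, the buyer price exceeds the seller price by 23.5: (215.1 − 0.605q) − (94.45 + 0.45q) = 23.5 → q' = 92.0853.
Δq = 114.3602 − 92.0853 = 22.2749; the wedge equals the tax, 23.5.
Welfare loss = ½ × 22.2749 × 23.5 = 261.73.

261.73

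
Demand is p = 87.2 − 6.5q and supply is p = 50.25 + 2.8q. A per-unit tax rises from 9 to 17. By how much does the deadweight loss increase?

11.18

Competitive equilibrium: 87.2 − 6.5q = 50.25 + 2.8q → q* = 3.9731, p* = 61.3747.
For a per-unit tax t: Δq = t/9.3, so DWL = ½·t·(t/9.3) = t²/18.6.
At t = 9: DWL = 4.355. At t = 17: DWL = 15.538.
Increase = 15.538 − 4.355 = 11.18.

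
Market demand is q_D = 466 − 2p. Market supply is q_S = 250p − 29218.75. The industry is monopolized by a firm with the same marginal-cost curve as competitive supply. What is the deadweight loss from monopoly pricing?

In inverse form: demand p = 233 − 0.5q, supply p = 116.875 + 0.004q.
Competitive equilibrium: 233 − 0.5q = 116.875 + 0.004q → q* = 230.4067, p* = 117.7966.
Marginal revenue: MR = 233 − q. Set MR = MC: 233 − q = 116.875 + 0.004q → q_m = 115.6624.
Price p_m = 233 − 0.5·115.6624 = 175.1688; MC(q_m) = 116.875 + 0.004·115.6624 = 117.3376.
Competitive q* = 230.4067, so Δq = 114.7443; wedge = 175.1688 − 117.3376 = 57.8312.
The triangle = ½ × 114.7443 × 57.8312 = 3317.90.

3317.90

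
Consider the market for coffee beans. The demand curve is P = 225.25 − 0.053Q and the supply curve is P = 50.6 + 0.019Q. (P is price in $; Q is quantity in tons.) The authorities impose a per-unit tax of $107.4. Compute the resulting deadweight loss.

Competitive equilibrium: 225.25 − 0.053Q = 50.6 + 0.019Q → Q* = 2425.6944, P* = 96.6882.
With the tax, the buyer price exceeds the seller price by 107.4: (225.25 − 0.053Q) − (50.6 + 0.019Q) = 107.4 → Q' = 934.0278.
ΔQ = 2425.6944 − 934.0278 = 1491.6666; the wedge equals the tax, 107.4.
DWL = ½ × 1491.6666 × 107.4 = $80102.50.

$80102.50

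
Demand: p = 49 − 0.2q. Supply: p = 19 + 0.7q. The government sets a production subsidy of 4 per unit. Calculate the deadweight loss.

8.89

Competitive equilibrium: 49 − 0.2q = 19 + 0.7q → q* = 33.3333, p* = 42.3333.
The subsidy lowers effective supply by 4: p = 15 + 0.7q.
New quantity: 49 − 0.2q = 15 + 0.7q → q' = 37.7778.
Overproduction Δq = 37.7778 − 33.3333 = 4.4445; wedge = subsidy = 4.
The triangle = ½ × 4.4445 × 4 = 8.89.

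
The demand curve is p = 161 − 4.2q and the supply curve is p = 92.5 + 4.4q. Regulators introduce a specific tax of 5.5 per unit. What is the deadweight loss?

1.76

Competitive equilibrium: 161 − 4.2q = 92.5 + 4.4q → q* = 7.9651, p* = 127.5465.
With the tax, the buyer price exceeds the seller price by 5.5: (161 − 4.2q) − (92.5 + 4.4q) = 5.5 → q' = 7.3256.
Δq = 7.9651 − 7.3256 = 0.6395; the wedge equals the tax, 5.5.
Welfare loss = ½ × 0.6395 × 5.5 = 1.76.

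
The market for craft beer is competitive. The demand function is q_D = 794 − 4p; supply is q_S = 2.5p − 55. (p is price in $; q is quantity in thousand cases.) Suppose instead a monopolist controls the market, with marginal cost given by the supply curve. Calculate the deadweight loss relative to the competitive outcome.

$1849.02 thousand

In inverse form: demand p = 198.5 − 0.25q, supply p = 22 + 0.4q.
Competitive equilibrium: 198.5 − 0.25q = 22 + 0.4q → q* = 271.5385, p* = 130.6154.
Marginal revenue: MR = 198.5 − 0.5q. Set MR = MC: 198.5 − 0.5q = 22 + 0.4q → q_m = 196.1111.
Price p_m = 198.5 − 0.25·196.1111 = 149.4722; MC(q_m) = 22 + 0.4·196.1111 = 100.4444.
Competitive q* = 271.5385, so Δq = 75.4274; wedge = 149.4722 − 100.4444 = 49.0278.
The triangle = ½ × 75.4274 × 49.0278 = $1849.02 thousand.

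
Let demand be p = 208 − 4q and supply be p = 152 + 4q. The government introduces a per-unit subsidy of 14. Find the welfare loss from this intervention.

Competitive equilibrium: 208 − 4q = 152 + 4q → q* = 7, p* = 180.
The subsidy lowers effective supply by 14: p = 138 + 4q.
New quantity: 208 − 4q = 138 + 4q → q' = 8.75.
Overproduction Δq = 8.75 − 7 = 1.75; wedge = subsidy = 14.
Deadweight loss = ½ × 1.75 × 14 = 12.25.

12.25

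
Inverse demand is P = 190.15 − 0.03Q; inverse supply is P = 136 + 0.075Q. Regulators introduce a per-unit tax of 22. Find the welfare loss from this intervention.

2304.76

Competitive equilibrium: 190.15 − 0.03Q = 136 + 0.075Q → Q* = 515.7143, P* = 174.6786.
With the tax, the buyer price exceeds the seller price by 22: (190.15 − 0.03Q) − (136 + 0.075Q) = 22 → Q' = 306.1905.
ΔQ = 515.7143 − 306.1905 = 209.5238; the wedge equals the tax, 22.
The triangle = ½ × 209.5238 × 22 = 2304.76.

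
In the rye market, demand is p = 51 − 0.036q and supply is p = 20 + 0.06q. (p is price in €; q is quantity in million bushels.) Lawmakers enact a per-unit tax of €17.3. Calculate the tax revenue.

€2468.85 million

Competitive equilibrium: 51 − 0.036q = 20 + 0.06q → q* = 322.9167, p* = 39.375.
With the tax, the buyer price exceeds the seller price by 17.3: (51 − 0.036q) − (20 + 0.06q) = 17.3 → q' = 142.7083.
Tax revenue = 17.3 × 142.7083 = €2468.85 million.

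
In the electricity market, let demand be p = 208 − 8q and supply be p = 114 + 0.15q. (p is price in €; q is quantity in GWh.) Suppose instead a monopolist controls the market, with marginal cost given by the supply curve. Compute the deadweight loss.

Competitive equilibrium: 208 − 8q = 114 + 0.15q → q* = 11.5337, p* = 115.7301.
Marginal revenue: MR = 208 − 16q. Set MR = MC: 208 − 16q = 114 + 0.15q → q_m = 5.8204.
Price p_m = 208 − 8·5.8204 = 161.4368; MC(q_m) = 114 + 0.15·5.8204 = 114.8731.
Competitive q* = 11.5337, so Δq = 5.7133; wedge = 161.4368 − 114.8731 = 46.5637.
Deadweight loss = ½ × 5.7133 × 46.5637 = €133.02.

€133.02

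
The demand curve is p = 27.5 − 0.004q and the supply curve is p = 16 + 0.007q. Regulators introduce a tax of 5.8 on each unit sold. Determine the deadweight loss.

Competitive equilibrium: 27.5 − 0.004q = 16 + 0.007q → q* = 1045.4545, p* = 23.3182.
With the tax, the buyer price exceeds the seller price by 5.8: (27.5 − 0.004q) − (16 + 0.007q) = 5.8 → q' = 518.1818.
Δq = 1045.4545 − 518.1818 = 527.2727; the wedge equals the tax, 5.8.
DWL = ½ × 527.2727 × 5.8 = 1529.09.

1529.09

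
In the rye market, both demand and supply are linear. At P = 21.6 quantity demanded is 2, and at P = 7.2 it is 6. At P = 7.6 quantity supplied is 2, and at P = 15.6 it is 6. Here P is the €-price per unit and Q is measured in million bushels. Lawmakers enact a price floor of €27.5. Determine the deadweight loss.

€47.97 million

Demand slope = (7.2 − 21.6)/(6 − 2) = −3.6, so P = 28.8 − 3.6Q.
Supply slope = (15.6 − 7.6)/(6 − 2) = 2, so P = 3.6 + 2Q.
Competitive equilibrium: 28.8 − 3.6Q = 3.6 + 2Q → Q* = 4.5, P* = 12.6.
At the floor P = 27.5, quantity demanded = (28.8 − 27.5)/3.6 = 0.3611.
Sellers' marginal cost at Q' = 0.3611: 3.6 + 2·0.3611 = 4.3222.
ΔQ = 4.5 − 0.3611 = 4.1389; wedge = 27.5 − 4.3222 = 23.1778.
The triangle = ½ × 4.1389 × 23.1778 = €47.97 million.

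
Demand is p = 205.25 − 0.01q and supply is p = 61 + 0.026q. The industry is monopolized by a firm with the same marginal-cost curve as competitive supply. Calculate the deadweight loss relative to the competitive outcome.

13657.89

Competitive equilibrium: 205.25 − 0.01q = 61 + 0.026q → q* = 4006.9444, p* = 165.1806.
Marginal revenue: MR = 205.25 − 0.02q. Set MR = MC: 205.25 − 0.02q = 61 + 0.026q → q_m = 3135.8696.
Price p_m = 205.25 − 0.01·3135.8696 = 173.8913; MC(q_m) = 61 + 0.026·3135.8696 = 142.5326.
Competitive q* = 4006.9444, so Δq = 871.0748; wedge = 173.8913 − 142.5326 = 31.3587.
Welfare loss = ½ × 871.0748 × 31.3587 = 13657.89.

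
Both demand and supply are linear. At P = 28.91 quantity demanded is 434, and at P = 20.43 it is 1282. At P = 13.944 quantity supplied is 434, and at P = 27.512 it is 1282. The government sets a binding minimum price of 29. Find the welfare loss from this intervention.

4443.08

Demand slope = (20.43 − 28.91)/(1282 − 434) = −0.01, so P = 33.25 − 0.01Q.
Supply slope = (27.512 − 13.944)/(1282 − 434) = 0.016, so P = 7 + 0.016Q.
Competitive equilibrium: 33.25 − 0.01Q = 7 + 0.016Q → Q* = 1009.6154, P* = 23.1538.
At the floor P = 29, quantity demanded = (33.25 − 29)/0.01 = 425.
Sellers' marginal cost at Q' = 425: 7 + 0.016·425 = 13.8.
ΔQ = 1009.6154 − 425 = 584.6154; wedge = 29 − 13.8 = 15.2.
Deadweight loss = ½ × 584.6154 × 15.2 = 4443.08.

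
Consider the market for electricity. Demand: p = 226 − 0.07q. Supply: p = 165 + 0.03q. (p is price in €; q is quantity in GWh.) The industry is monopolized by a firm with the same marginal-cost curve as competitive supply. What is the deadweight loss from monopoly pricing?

Competitive equilibrium: 226 − 0.07q = 165 + 0.03q → q* = 610, p* = 183.3.
Marginal revenue: MR = 226 − 0.14q. Set MR = MC: 226 − 0.14q = 165 + 0.03q → q_m = 358.82353.
Price p_m = 226 − 0.07·358.82353 = 200.88235; MC(q_m) = 165 + 0.03·358.82353 = 175.76471.
Competitive q* = 610, so Δq = 251.17647; wedge = 200.88235 − 175.76471 = 25.11764.
Welfare loss = ½ × 251.17647 × 25.11764 = €3154.48.

€3154.48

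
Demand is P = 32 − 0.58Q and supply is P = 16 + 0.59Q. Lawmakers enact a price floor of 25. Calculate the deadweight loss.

1.51

Competitive equilibrium: 32 − 0.58Q = 16 + 0.59Q → Q* = 13.6752, P* = 24.0684.
At the floor P = 25, quantity demanded = (32 − 25)/0.58 = 12.069.
Sellers' marginal cost at Q' = 12.069: 16 + 0.59·12.069 = 23.1207.
ΔQ = 13.6752 − 12.069 = 1.6062; wedge = 25 − 23.1207 = 1.8793.
Welfare loss = ½ × 1.6062 × 1.8793 = 1.51.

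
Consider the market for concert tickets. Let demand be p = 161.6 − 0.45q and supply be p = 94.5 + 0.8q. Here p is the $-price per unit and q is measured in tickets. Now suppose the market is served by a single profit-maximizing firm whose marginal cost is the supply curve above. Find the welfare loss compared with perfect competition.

$126.19

Competitive equilibrium: 161.6 − 0.45q = 94.5 + 0.8q → q* = 53.68, p* = 137.444.
Marginal revenue: MR = 161.6 − 0.9q. Set MR = MC: 161.6 − 0.9q = 94.5 + 0.8q → q_m = 39.4706.
Price p_m = 161.6 − 0.45·39.4706 = 143.8382; MC(q_m) = 94.5 + 0.8·39.4706 = 126.0765.
Competitive q* = 53.68, so Δq = 14.2094; wedge = 143.8382 − 126.0765 = 17.7617.
DWL = ½ × 14.2094 × 17.7617 = $126.19.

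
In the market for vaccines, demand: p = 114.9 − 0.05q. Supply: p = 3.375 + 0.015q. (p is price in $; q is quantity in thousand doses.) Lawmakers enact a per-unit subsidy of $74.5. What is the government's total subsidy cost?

Competitive equilibrium: 114.9 − 0.05q = 3.375 + 0.015q → q* = 1715.7692, p* = 29.1115.
The subsidy lowers effective supply by 74.5: p = 0.015q − 71.125.
New quantity: 114.9 − 0.05q = 0.015q − 71.125 → q' = 2861.9231.
Total subsidy cost = 74.5 × 2861.9231 = $213213.27 thousand.

$213213.27 thousand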